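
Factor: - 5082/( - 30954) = 11^1* 67^( - 1)=11/67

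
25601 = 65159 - 39558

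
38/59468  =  19/29734= 0.00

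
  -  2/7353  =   - 2/7353 = - 0.00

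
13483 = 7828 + 5655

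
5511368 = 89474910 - 83963542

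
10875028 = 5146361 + 5728667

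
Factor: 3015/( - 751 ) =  - 3^2*5^1* 67^1*751^ (-1 ) 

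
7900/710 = 11 +9/71 = 11.13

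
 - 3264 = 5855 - 9119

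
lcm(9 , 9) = 9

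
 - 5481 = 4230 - 9711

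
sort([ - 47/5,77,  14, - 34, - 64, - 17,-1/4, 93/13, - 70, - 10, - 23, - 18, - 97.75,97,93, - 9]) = [ - 97.75, - 70, - 64, - 34, - 23, - 18, - 17, - 10, - 47/5, - 9, - 1/4,93/13,14,77,93,97]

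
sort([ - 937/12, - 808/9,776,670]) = [ - 808/9 ,  -  937/12,670, 776] 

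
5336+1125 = 6461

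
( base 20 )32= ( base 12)52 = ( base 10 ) 62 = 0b111110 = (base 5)222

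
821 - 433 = 388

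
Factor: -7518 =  - 2^1*3^1*7^1*179^1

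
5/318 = 5/318 = 0.02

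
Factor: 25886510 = 2^1 *5^1 * 13^1* 107^1*1861^1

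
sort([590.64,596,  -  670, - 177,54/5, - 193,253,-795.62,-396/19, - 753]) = [-795.62,-753 ,  -  670,-193, - 177 ,-396/19, 54/5,253,590.64,596 ] 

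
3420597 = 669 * 5113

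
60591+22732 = 83323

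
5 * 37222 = 186110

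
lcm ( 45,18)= 90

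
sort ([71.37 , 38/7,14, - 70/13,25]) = [ - 70/13, 38/7 , 14,25,71.37]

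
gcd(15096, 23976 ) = 888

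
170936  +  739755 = 910691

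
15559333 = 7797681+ 7761652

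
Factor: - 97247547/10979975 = - 3^4 * 5^(-2) * 101^1*11887^1*439199^( - 1)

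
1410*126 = 177660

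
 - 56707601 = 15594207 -72301808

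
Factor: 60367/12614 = 2^( - 1)*  7^ ( - 1 )*67^1 = 67/14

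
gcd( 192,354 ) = 6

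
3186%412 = 302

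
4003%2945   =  1058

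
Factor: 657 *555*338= 2^1  *3^3*5^1*13^2*37^1*73^1 = 123246630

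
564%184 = 12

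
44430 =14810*3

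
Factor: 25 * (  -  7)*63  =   - 11025 = - 3^2 * 5^2*7^2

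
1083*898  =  972534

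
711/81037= 711/81037 = 0.01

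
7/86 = 7/86= 0.08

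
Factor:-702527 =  - 7^1*100361^1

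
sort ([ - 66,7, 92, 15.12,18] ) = [ - 66,  7 , 15.12, 18, 92]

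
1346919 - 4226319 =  - 2879400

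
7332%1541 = 1168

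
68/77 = 68/77  =  0.88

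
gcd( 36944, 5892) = 4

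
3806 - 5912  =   - 2106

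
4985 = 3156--1829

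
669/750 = 223/250 = 0.89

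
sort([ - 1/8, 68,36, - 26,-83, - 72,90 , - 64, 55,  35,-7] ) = [-83,-72,-64, - 26,  -  7,-1/8, 35,  36, 55, 68  ,  90 ] 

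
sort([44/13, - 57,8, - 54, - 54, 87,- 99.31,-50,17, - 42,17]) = [ - 99.31,-57, - 54,-54, - 50, - 42, 44/13,8,17,17,  87]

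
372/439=372/439 = 0.85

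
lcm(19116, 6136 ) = 497016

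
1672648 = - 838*( - 1996)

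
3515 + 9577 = 13092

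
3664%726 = 34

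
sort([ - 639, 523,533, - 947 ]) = [ - 947, - 639, 523,533] 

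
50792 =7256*7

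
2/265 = 2/265 = 0.01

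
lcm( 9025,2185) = 207575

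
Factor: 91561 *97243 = 19^1*47^1 * 61^1*79^1*2069^1 = 8903666323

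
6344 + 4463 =10807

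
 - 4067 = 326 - 4393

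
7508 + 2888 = 10396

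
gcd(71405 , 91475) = 5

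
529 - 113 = 416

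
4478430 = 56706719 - 52228289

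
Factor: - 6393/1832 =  - 2^( - 3)*3^1*229^( - 1 ) * 2131^1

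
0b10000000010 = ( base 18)330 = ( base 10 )1026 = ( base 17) 396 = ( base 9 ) 1360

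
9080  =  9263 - 183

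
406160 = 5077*80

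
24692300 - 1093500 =23598800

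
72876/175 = 416+76/175 =416.43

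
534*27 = 14418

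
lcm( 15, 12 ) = 60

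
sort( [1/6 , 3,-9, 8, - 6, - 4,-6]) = [ - 9, - 6, - 6,  -  4, 1/6,3,8]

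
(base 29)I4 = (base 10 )526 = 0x20E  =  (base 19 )18d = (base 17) 1dg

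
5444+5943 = 11387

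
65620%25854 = 13912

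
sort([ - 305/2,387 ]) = [ - 305/2,387 ] 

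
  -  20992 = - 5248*4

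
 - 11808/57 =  - 3936/19 = - 207.16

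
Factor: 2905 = 5^1*7^1*83^1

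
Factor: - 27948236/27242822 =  - 13974118/13621411 = - 2^1 * 31^1*43^ (-1 ) * 257^1*877^1*316777^( - 1)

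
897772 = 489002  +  408770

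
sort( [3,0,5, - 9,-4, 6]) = [ - 9,-4,0, 3,5, 6]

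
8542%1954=726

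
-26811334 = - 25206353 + -1604981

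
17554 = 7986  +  9568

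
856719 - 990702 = -133983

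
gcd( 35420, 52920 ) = 140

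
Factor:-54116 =-2^2*  83^1 * 163^1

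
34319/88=34319/88 = 389.99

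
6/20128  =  3/10064 = 0.00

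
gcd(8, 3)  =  1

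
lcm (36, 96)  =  288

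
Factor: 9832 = 2^3*1229^1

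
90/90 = 1= 1.00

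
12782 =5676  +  7106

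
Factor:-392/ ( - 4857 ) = 2^3 * 3^(-1)*7^2*1619^( - 1)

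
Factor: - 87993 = -3^3*3259^1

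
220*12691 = 2792020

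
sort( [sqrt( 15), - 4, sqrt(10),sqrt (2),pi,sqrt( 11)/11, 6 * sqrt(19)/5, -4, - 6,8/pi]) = [ - 6, - 4, - 4, sqrt(11)/11,sqrt(2),8/pi, pi, sqrt( 10),sqrt ( 15 ), 6*sqrt( 19 )/5 ] 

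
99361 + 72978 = 172339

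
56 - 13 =43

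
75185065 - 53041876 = 22143189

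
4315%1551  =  1213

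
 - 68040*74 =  - 5034960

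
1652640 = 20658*80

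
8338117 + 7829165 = 16167282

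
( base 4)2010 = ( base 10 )132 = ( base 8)204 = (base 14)96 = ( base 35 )3r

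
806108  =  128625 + 677483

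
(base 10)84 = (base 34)2g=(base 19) 48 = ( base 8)124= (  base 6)220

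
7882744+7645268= 15528012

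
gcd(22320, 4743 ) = 279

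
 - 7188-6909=-14097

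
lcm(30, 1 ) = 30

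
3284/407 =3284/407 = 8.07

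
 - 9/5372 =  - 9/5372= - 0.00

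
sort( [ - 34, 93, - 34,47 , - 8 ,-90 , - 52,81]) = [- 90,- 52,- 34,-34, - 8, 47,81, 93]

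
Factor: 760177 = 11^1*29^1*2383^1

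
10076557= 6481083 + 3595474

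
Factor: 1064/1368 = 7/9 = 3^( - 2)*7^1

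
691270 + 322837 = 1014107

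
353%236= 117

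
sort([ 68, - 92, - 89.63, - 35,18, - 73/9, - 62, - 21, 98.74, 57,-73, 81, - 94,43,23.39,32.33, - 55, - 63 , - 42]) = [  -  94,-92, - 89.63, - 73 , - 63, - 62, - 55, - 42, - 35,-21, - 73/9, 18,23.39,  32.33, 43,57,  68,  81,98.74]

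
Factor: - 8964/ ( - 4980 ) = 3^2*5^(-1) = 9/5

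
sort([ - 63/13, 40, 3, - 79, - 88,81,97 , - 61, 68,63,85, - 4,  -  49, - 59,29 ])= [ - 88 ,  -  79, - 61, - 59, - 49, - 63/13, - 4, 3 , 29, 40, 63, 68,81,85,97] 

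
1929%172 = 37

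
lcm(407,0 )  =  0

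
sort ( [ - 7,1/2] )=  [  -  7,  1/2 ]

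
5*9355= 46775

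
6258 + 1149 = 7407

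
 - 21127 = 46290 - 67417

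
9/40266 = 1/4474 =0.00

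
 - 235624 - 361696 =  - 597320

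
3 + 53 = 56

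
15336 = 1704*9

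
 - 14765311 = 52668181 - 67433492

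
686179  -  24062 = 662117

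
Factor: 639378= 2^1*3^2*35521^1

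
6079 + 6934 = 13013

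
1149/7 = 164 + 1/7= 164.14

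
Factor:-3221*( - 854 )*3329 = 2^1  *  7^1*61^1*3221^1 *3329^1 = 9157193486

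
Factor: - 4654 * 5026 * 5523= -2^2*3^1*7^2 * 13^1* 179^1*263^1*359^1 = - 129188515092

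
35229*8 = 281832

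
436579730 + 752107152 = 1188686882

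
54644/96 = 13661/24 = 569.21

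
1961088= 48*40856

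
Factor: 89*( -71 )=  - 71^1 * 89^1 = -6319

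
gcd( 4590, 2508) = 6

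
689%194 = 107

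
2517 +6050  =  8567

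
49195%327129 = 49195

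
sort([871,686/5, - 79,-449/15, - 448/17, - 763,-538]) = [ - 763, - 538, - 79, - 449/15,- 448/17,  686/5,871]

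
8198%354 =56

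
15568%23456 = 15568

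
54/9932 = 27/4966 = 0.01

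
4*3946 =15784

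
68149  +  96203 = 164352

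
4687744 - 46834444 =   -  42146700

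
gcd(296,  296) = 296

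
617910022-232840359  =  385069663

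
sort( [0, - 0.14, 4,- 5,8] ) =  [ - 5,  -  0.14, 0,4,8 ]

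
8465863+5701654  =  14167517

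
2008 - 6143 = - 4135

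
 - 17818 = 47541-65359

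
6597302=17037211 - 10439909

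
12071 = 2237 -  - 9834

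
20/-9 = -20/9 = - 2.22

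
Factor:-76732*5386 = -2^3 * 2693^1 * 19183^1 =- 413278552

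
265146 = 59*4494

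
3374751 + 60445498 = 63820249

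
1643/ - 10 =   -  165 + 7/10=- 164.30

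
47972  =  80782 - 32810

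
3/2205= 1/735=0.00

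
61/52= 61/52 = 1.17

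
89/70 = 1+19/70 = 1.27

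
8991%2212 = 143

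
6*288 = 1728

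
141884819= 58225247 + 83659572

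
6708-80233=-73525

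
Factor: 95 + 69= 2^2 * 41^1 =164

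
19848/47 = 19848/47 = 422.30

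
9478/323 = 29 + 111/323 = 29.34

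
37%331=37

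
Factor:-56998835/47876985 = - 3^( - 2)*13^( -1)  *  223^ ( - 1)*367^(-1) * 1031^1* 11057^1 = - 11399767/9575397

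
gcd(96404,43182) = 2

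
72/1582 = 36/791=0.05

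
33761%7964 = 1905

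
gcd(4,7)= 1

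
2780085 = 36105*77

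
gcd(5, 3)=1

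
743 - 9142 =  - 8399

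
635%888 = 635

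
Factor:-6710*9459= - 63469890  =  - 2^1 * 3^2*5^1 * 11^1 * 61^1* 1051^1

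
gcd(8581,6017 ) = 1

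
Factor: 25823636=2^2 * 337^1 * 19157^1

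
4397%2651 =1746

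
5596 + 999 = 6595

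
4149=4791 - 642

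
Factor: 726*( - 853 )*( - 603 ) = 373424634 = 2^1*3^3*11^2*67^1*853^1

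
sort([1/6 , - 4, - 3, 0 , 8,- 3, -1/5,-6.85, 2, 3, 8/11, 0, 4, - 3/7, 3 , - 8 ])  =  [ - 8,-6.85, - 4, - 3, - 3,-3/7, - 1/5,0, 0,1/6, 8/11,2 , 3,3, 4, 8 ]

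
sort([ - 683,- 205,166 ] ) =[-683, - 205, 166]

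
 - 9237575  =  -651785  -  8585790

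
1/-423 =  - 1 + 422/423 = - 0.00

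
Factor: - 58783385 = - 5^1*71^1 * 165587^1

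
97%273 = 97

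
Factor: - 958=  - 2^1*479^1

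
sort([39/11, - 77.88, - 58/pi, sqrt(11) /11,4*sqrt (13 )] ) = [ - 77.88, - 58/pi, sqrt( 11 )/11 , 39/11,4*sqrt (13)]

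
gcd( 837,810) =27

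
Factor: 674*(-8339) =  - 2^1*31^1 * 269^1 *337^1 = - 5620486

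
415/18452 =415/18452 = 0.02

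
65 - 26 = 39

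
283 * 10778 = 3050174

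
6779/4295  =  1 + 2484/4295= 1.58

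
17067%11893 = 5174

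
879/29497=879/29497 = 0.03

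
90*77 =6930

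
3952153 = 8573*461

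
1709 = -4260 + 5969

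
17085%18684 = 17085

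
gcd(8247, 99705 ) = 3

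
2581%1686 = 895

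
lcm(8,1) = 8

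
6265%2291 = 1683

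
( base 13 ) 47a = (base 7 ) 2160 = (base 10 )777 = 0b1100001001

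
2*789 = 1578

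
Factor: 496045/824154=2^( - 1 ) * 3^(-1 )*5^1* 11^1*29^1*311^1*137359^ ( - 1 ) 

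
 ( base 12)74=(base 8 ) 130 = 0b1011000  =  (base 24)3G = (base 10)88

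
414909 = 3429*121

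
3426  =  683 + 2743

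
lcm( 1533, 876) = 6132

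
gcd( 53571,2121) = 21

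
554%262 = 30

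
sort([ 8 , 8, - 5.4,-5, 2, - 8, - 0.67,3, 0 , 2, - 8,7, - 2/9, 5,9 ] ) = [-8,-8, - 5.4,  -  5, - 0.67, - 2/9,0,2, 2,3,5,7,  8, 8, 9 ]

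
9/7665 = 3/2555 = 0.00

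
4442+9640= 14082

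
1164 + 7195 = 8359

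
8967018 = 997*8994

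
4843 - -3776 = 8619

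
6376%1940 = 556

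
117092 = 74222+42870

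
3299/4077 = 3299/4077 = 0.81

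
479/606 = 479/606 =0.79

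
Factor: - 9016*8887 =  - 80125192 = - 2^3 * 7^2*23^1*8887^1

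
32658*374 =12214092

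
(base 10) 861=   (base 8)1535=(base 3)1011220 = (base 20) 231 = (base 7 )2340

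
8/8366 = 4/4183 =0.00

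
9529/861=9529/861 = 11.07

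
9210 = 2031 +7179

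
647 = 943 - 296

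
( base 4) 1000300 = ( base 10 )4144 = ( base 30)4I4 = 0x1030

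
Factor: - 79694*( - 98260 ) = 2^3*5^1 * 17^3*39847^1= 7830732440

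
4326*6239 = 26989914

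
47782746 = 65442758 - 17660012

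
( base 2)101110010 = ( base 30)ca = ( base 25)EK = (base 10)370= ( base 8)562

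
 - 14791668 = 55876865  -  70668533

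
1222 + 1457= 2679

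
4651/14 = 4651/14 = 332.21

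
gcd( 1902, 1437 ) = 3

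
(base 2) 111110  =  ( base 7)116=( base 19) 35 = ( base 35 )1r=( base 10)62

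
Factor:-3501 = -3^2*389^1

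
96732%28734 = 10530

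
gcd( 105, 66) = 3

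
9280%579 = 16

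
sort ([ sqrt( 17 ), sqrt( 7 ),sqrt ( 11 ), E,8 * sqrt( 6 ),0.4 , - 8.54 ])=[ - 8.54,0.4, sqrt(7 ),E, sqrt (11 ), sqrt ( 17), 8*sqrt(6 )]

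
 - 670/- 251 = 2 + 168/251 = 2.67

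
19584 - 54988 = -35404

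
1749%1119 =630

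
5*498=2490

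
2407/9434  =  2407/9434 = 0.26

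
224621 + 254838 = 479459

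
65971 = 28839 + 37132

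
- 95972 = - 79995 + -15977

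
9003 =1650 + 7353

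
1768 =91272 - 89504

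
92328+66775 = 159103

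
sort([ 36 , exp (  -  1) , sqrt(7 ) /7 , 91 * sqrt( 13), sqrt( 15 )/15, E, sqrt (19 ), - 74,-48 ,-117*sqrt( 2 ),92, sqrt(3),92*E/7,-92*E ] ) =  [ - 92*E,-117*sqrt( 2 ), - 74,  -  48, sqrt( 15) /15,exp(-1),sqrt( 7 )/7, sqrt( 3),E,sqrt (19 ), 92*E/7,  36,92,91 * sqrt( 13)]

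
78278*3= 234834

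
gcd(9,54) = 9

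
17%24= 17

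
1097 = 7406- 6309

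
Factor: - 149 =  - 149^1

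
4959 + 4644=9603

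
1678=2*839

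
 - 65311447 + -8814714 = - 74126161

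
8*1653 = 13224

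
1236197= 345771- - 890426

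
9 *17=153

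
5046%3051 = 1995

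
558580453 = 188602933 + 369977520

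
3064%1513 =38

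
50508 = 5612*9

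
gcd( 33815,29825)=5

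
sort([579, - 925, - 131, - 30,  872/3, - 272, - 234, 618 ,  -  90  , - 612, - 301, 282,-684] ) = [ - 925,-684, -612, - 301 , - 272, - 234,  -  131,-90, - 30,282, 872/3,579,  618] 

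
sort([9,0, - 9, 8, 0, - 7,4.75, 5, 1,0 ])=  [ -9, - 7,0,0,  0, 1, 4.75, 5, 8,9]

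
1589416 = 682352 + 907064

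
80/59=1 +21/59 = 1.36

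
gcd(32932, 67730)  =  2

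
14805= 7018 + 7787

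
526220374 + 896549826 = 1422770200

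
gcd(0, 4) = 4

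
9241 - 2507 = 6734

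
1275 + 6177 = 7452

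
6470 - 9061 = -2591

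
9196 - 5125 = 4071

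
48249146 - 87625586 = - 39376440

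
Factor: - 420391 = -31^1 * 71^1*191^1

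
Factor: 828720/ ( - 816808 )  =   - 2^1*3^2*5^1*1151^1*102101^( - 1 ) = - 103590/102101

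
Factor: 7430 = 2^1 * 5^1*743^1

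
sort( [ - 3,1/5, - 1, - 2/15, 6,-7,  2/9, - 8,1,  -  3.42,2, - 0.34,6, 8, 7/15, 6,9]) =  [-8, - 7,-3.42,  -  3, - 1, - 0.34, - 2/15, 1/5, 2/9, 7/15, 1, 2, 6,6, 6, 8,9] 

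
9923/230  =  9923/230 = 43.14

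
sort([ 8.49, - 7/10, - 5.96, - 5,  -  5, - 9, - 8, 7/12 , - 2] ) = [ - 9,- 8 , -5.96,-5, - 5,-2, - 7/10,7/12, 8.49]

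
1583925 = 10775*147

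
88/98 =44/49 = 0.90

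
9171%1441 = 525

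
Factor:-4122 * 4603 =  - 18973566=- 2^1 * 3^2*229^1 *4603^1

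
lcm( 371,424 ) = 2968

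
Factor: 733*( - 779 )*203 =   -  115914421= - 7^1*19^1*29^1*41^1 * 733^1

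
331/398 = 331/398 = 0.83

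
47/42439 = 47/42439 = 0.00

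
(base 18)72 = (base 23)5d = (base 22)5I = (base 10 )128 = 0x80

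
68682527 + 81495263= 150177790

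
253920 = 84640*3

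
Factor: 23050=2^1 * 5^2 * 461^1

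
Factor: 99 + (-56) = 43 = 43^1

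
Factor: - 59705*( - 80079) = 3^1*5^1*11941^1*26693^1 = 4781116695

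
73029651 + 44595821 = 117625472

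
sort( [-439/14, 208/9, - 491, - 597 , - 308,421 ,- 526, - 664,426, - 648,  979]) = [ - 664, - 648, - 597,  -  526 , - 491 , - 308,- 439/14,  208/9,421,426,979] 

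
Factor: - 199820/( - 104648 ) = 485/254 = 2^(-1 )*5^1 *97^1*127^(  -  1 ) 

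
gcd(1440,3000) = 120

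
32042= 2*16021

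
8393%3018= 2357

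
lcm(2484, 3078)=141588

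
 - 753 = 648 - 1401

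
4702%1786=1130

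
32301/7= 32301/7 = 4614.43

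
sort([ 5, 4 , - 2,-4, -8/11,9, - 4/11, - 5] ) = [ - 5, -4, - 2, - 8/11, - 4/11, 4, 5,9 ] 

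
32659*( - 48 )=-1567632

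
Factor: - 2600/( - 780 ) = 10/3 = 2^1*3^( - 1)*5^1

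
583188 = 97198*6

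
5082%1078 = 770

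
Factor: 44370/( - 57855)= -2^1 * 3^1 * 7^( - 1 ) *17^1*19^( - 1)= - 102/133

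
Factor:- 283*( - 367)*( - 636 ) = -2^2*3^1*53^1*283^1*  367^1 = -66055596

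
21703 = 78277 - 56574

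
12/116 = 3/29  =  0.10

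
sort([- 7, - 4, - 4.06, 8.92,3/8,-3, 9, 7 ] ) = [ - 7,-4.06,-4,-3, 3/8,7,8.92, 9]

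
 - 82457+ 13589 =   -  68868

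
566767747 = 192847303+373920444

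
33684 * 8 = 269472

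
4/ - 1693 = - 4/1693 = - 0.00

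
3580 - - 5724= 9304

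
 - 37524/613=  - 62 + 482/613= -61.21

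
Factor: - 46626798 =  - 2^1*3^1*19^1*409007^1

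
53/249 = 53/249  =  0.21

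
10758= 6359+4399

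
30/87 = 10/29 = 0.34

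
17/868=17/868 = 0.02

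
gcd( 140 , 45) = 5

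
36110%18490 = 17620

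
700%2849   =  700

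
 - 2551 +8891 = 6340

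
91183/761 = 119 + 624/761= 119.82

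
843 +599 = 1442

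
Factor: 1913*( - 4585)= - 5^1*7^1 * 131^1 * 1913^1 = - 8771105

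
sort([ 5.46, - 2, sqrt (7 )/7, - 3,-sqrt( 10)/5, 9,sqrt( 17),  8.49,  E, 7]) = [ - 3, - 2,  -  sqrt( 10) /5, sqrt ( 7 ) /7,E, sqrt (17 )  ,  5.46,7 , 8.49, 9] 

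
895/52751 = 895/52751 = 0.02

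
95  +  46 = 141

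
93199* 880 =82015120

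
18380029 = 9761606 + 8618423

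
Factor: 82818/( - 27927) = - 86/29 = - 2^1*29^( - 1)*43^1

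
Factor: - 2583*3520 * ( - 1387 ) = 2^6 * 3^2*5^1*7^1*11^1*19^1*41^1 * 73^1 = 12610825920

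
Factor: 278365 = 5^1 * 55673^1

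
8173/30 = 8173/30 = 272.43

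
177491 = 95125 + 82366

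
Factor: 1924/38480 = 2^( - 2)*5^(-1 ) = 1/20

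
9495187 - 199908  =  9295279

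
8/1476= 2/369=0.01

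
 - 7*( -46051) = 322357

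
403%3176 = 403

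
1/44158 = 1/44158 = 0.00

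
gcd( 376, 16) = 8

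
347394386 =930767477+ - 583373091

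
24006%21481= 2525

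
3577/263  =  3577/263 = 13.60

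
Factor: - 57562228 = -2^2 * 167^1*86171^1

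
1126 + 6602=7728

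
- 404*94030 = - 37988120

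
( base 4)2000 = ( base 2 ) 10000000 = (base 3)11202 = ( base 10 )128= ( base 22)5I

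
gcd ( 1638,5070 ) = 78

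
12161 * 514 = 6250754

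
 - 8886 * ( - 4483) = 39835938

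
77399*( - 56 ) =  - 4334344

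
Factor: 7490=2^1*5^1 *7^1*107^1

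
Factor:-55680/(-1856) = 2^1*3^1 *5^1  =  30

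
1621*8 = 12968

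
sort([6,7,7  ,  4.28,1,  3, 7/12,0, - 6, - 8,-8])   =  [ - 8, - 8, - 6, 0, 7/12, 1,3, 4.28, 6, 7,7]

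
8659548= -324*( - 26727 ) 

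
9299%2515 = 1754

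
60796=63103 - 2307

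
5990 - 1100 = 4890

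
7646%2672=2302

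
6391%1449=595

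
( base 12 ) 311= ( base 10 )445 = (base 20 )125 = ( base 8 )675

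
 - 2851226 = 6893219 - 9744445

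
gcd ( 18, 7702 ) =2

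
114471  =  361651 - 247180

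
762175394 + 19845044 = 782020438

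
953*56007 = 53374671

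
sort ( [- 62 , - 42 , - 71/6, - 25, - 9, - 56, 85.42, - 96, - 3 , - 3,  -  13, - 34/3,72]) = [ - 96, - 62, - 56, - 42,- 25,  -  13, - 71/6, - 34/3, - 9, - 3, - 3 , 72, 85.42] 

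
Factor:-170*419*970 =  - 69093100 = - 2^2* 5^2*17^1 * 97^1 * 419^1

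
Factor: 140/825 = 28/165 =2^2 * 3^( - 1) * 5^ ( - 1)*7^1*11^ ( -1)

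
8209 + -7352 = 857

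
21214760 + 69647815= 90862575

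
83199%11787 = 690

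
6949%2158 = 475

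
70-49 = 21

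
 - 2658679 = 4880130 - 7538809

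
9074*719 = 6524206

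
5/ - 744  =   - 5/744  =  - 0.01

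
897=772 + 125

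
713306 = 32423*22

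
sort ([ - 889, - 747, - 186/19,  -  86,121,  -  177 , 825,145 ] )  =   [ - 889,-747,  -  177, - 86 ,-186/19,121,145,825 ]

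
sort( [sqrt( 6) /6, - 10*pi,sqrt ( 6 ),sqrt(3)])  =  [- 10*pi,sqrt (6 ) /6,sqrt(3), sqrt(6)]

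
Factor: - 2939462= - 2^1*1469731^1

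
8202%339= 66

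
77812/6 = 38906/3 = 12968.67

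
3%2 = 1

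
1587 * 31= 49197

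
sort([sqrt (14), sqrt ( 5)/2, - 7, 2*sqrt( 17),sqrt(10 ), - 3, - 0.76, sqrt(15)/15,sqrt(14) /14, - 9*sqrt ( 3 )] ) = [-9*sqrt(3), - 7, - 3, - 0.76,sqrt( 15 )/15,sqrt( 14)/14, sqrt (5)/2,sqrt( 10),  sqrt(14 ), 2*sqrt(17) ]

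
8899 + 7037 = 15936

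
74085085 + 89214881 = 163299966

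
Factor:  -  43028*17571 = -756044988 =- 2^2*3^1*31^1*347^1*5857^1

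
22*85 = 1870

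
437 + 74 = 511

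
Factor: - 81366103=  -  7^1*13^1*31^1*28843^1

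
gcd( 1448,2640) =8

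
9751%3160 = 271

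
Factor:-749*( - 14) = 10486 = 2^1*7^2*107^1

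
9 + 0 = 9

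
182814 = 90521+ 92293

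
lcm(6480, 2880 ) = 25920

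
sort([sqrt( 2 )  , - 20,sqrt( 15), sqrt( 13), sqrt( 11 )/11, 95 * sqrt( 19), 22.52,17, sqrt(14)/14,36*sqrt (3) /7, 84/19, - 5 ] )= [ - 20, - 5, sqrt( 14 )/14,sqrt( 11 ) /11,sqrt(2),sqrt( 13) , sqrt( 15), 84/19, 36*sqrt ( 3 )/7,17, 22.52, 95 * sqrt( 19 )]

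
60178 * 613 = 36889114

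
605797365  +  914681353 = 1520478718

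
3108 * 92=285936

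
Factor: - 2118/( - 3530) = 3^1* 5^( - 1 )= 3/5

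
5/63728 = 5/63728 = 0.00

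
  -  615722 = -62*9931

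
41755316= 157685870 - 115930554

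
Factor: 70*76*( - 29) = -2^3*5^1*7^1*19^1*29^1 = - 154280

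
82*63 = 5166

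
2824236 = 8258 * 342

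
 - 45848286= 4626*( - 9911 )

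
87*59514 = 5177718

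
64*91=5824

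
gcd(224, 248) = 8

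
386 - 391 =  - 5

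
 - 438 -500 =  - 938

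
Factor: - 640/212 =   -  160/53=- 2^5*5^1 * 53^( - 1) 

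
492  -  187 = 305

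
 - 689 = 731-1420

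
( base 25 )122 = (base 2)1010100101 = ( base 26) 101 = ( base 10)677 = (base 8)1245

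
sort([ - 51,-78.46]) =[  -  78.46, - 51] 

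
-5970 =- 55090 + 49120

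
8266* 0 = 0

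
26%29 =26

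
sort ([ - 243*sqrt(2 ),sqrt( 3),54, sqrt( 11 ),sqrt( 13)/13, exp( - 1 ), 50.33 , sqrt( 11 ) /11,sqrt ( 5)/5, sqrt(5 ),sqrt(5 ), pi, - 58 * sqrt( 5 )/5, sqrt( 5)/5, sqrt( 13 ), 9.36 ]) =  [ - 243*sqrt( 2),  -  58 * sqrt( 5 )/5, sqrt(13 ) /13, sqrt(11) /11,exp(-1), sqrt(5) /5,sqrt(5 ) /5, sqrt( 3 ), sqrt(5 ), sqrt(5),pi,  sqrt(11 ), sqrt(13), 9.36, 50.33,  54]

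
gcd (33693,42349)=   1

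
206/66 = 103/33 = 3.12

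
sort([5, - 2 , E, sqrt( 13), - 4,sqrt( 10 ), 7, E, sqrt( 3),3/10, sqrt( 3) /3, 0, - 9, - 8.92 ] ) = [ - 9,-8.92,-4, - 2, 0, 3/10,sqrt( 3)/3,  sqrt( 3), E, E, sqrt(10 ), sqrt( 13), 5 , 7]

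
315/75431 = 315/75431 = 0.00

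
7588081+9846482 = 17434563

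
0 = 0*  62629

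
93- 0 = 93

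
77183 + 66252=143435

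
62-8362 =-8300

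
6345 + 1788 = 8133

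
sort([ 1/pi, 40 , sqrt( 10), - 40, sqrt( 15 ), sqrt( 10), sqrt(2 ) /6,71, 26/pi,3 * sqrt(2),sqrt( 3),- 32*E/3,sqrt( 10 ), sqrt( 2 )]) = [ - 40, - 32*E/3,  sqrt( 2)/6 , 1/pi, sqrt ( 2),sqrt( 3),sqrt( 10 ),  sqrt( 10 ),sqrt( 10) , sqrt (15),3 * sqrt( 2), 26/pi,40,71]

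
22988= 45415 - 22427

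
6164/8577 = 6164/8577 = 0.72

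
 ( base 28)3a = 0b1011110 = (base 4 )1132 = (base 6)234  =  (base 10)94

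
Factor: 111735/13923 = 5^1*7^( - 1)*17^ ( - 1)*191^1 = 955/119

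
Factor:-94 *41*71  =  -273634 = -2^1 * 41^1*47^1*71^1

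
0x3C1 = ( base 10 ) 961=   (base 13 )58C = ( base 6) 4241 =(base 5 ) 12321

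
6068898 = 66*91953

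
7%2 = 1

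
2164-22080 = - 19916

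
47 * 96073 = 4515431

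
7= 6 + 1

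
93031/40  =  93031/40 = 2325.78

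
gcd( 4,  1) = 1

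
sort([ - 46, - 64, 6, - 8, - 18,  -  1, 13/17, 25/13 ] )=[ - 64, - 46, - 18 , - 8 , - 1,13/17, 25/13,6]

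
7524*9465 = 71214660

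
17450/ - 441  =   -40 + 190/441 =-39.57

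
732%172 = 44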